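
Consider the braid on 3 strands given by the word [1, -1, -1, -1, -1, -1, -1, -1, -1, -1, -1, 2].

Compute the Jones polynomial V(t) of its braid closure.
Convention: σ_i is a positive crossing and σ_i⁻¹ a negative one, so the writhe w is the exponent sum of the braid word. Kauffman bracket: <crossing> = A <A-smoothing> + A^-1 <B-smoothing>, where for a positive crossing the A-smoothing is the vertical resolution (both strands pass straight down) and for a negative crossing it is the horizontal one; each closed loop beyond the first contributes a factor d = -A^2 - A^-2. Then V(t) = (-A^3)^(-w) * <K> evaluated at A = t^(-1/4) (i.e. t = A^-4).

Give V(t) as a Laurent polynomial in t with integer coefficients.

t^-4 + t^-6 - t^-7 + t^-8 - t^-9 + t^-10 - t^-11 + t^-12 - t^-13

Derivation:
The presented braid s1 s1^-1 s1^-1 s1^-1 s1^-1 s1^-1 s1^-1 s1^-1 s1^-1 s1^-1 s1^-1 s2 on 3 strands reduces by inverse Markov moves (closure unchanged at each step):
  Destabilize: the word has the form β·s2 where s2 occurs only as the final letter (β ∈ B_2); drop it and the last strand → 2 strands.
  Deconjugate: the word is γ·β·γ⁻¹ with γ = s1 (prefix) and γ⁻¹ = s1^-1 (suffix); strip both.
Reduced to β = s1^-1 s1^-1 s1^-1 s1^-1 s1^-1 s1^-1 s1^-1 s1^-1 s1^-1 on 2 strands, 9 crossings.
Compute on β:
Braid: s1^-1 s1^-1 s1^-1 s1^-1 s1^-1 s1^-1 s1^-1 s1^-1 s1^-1 on 2 strands, 9 crossings.
Writhe w = (#positive) - (#negative) = 0 - 9 = -9.
Enumerate smoothing states for the bracket polynomial. There are 2^9 = 512 states.
Smooth each crossing (0=||, 1=⌣⌢); contribution A^(Σ sign_k(1-2s_k)) * d^(L-1).
Tabulate the states by total A-exponent and number of loops L (A-exp: L × count):
  A^9: L=9 ×1
  A^7: L=8 ×9
  A^5: L=7 ×36
  A^3: L=6 ×84
  A^1: L=5 ×126
  A^-1: L=4 ×126
  A^-3: L=3 ×84
  A^-5: L=2 ×36
  A^-7: L=1 ×9
  A^-9: L=2 ×1
Each group contributes A^e * Σ count * d^(L-1):
Powers of d = -A^2 - A^-2: d^2 = A^4 + 2 + A^-4; d^3 = -A^6 - 3*A^2 - 3*A^-2 - A^-6; d^4 = A^8 + 4*A^4 + 6 + 4*A^-4 + A^-8; d^5 = -A^10 - 5*A^6 - 10*A^2 - 10*A^-2 - 5*A^-6 - A^-10; d^6 = A^12 + 6*A^8 + 15*A^4 + 20 + 15*A^-4 + 6*A^-8 + A^-12; d^7 = -A^14 - 7*A^10 - 21*A^6 - 35*A^2 - 35*A^-2 - 21*A^-6 - 7*A^-10 - A^-14; d^8 = A^16 + 8*A^12 + 28*A^8 + 56*A^4 + 70 + 56*A^-4 + 28*A^-8 + 8*A^-12 + A^-16.
  A^9 * (d^8) = A^25 + 8*A^21 + 28*A^17 + 56*A^13 + 70*A^9 + 56*A^5 + 28*A + 8*A^-3 + A^-7
  A^7 * (9*d^7) = -9*A^21 - 63*A^17 - 189*A^13 - 315*A^9 - 315*A^5 - 189*A - 63*A^-3 - 9*A^-7
  A^5 * (36*d^6) = 36*A^17 + 216*A^13 + 540*A^9 + 720*A^5 + 540*A + 216*A^-3 + 36*A^-7
  A^3 * (84*d^5) = -84*A^13 - 420*A^9 - 840*A^5 - 840*A - 420*A^-3 - 84*A^-7
  A^1 * (126*d^4) = 126*A^9 + 504*A^5 + 756*A + 504*A^-3 + 126*A^-7
  A^-1 * (126*d^3) = -126*A^5 - 378*A - 378*A^-3 - 126*A^-7
  A^-3 * (84*d^2) = 84*A + 168*A^-3 + 84*A^-7
  A^-5 * (36*d) = -36*A^-3 - 36*A^-7
  A^-7 * (9) = 9*A^-7
  A^-9 * (d) = -A^-7 - A^-11
Summing the groups: <K> = A^25 - A^21 + A^17 - A^13 + A^9 - A^5 + A - A^-3 - A^-11
Normalise by the writhe: (-A^3)^(-w) = (-A^3)^(9) = -A^27, so f(A) = -A^27 * <K> = -A^52 + A^48 - A^44 + A^40 - A^36 + A^32 - A^28 + A^24 + A^16.
Substitute A = t^(-1/4), i.e. A^e → t^(-e/4): V(t) = t^-4 + t^-6 - t^-7 + t^-8 - t^-9 + t^-10 - t^-11 + t^-12 - t^-13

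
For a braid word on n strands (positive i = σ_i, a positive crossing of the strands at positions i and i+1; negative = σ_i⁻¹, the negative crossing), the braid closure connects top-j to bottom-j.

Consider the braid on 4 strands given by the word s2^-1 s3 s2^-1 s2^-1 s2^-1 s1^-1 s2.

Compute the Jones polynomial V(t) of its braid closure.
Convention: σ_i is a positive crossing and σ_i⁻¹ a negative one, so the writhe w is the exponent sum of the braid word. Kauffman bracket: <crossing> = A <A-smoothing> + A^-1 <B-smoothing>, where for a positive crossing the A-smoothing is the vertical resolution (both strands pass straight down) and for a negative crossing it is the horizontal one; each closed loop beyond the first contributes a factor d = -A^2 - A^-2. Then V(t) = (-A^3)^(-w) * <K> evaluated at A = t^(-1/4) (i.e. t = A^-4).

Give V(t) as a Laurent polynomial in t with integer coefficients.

Braid: s2^-1 s3 s2^-1 s2^-1 s2^-1 s1^-1 s2 on 4 strands, 7 crossings.
Writhe w = (#positive) - (#negative) = 2 - 5 = -3.
State-sum expansion of <K>. There are 2^7 = 128 states.
Each crossing splits two ways (0=vertical, 1=horizontal). The state's weight is A^(#A-smoothings - #B-smoothings) * d^(loops - 1).
Tabulate the states by total A-exponent and number of loops L (A-exp: L × count):
  A^7: L=5 ×1
  A^5: L=4 ×5, L=6 ×2
  A^3: L=3 ×10, L=5 ×10, L=7 ×1
  A^1: L=2 ×10, L=4 ×20, L=6 ×5
  A^-1: L=1 ×4, L=3 ×21, L=5 ×10
  A^-3: L=2 ×10, L=4 ×11
  A^-5: L=1 ×1, L=3 ×6
  A^-7: L=2 ×1
Each group contributes A^e * Σ count * d^(L-1):
Powers of d = -A^2 - A^-2: d^2 = A^4 + 2 + A^-4; d^3 = -A^6 - 3*A^2 - 3*A^-2 - A^-6; d^4 = A^8 + 4*A^4 + 6 + 4*A^-4 + A^-8; d^5 = -A^10 - 5*A^6 - 10*A^2 - 10*A^-2 - 5*A^-6 - A^-10; d^6 = A^12 + 6*A^8 + 15*A^4 + 20 + 15*A^-4 + 6*A^-8 + A^-12.
  A^7 * (d^4) = A^15 + 4*A^11 + 6*A^7 + 4*A^3 + A^-1
  A^5 * (5*d^3 + 2*d^5) = -2*A^15 - 15*A^11 - 35*A^7 - 35*A^3 - 15*A^-1 - 2*A^-5
  A^3 * (10*d^2 + 10*d^4 + d^6) = A^15 + 16*A^11 + 65*A^7 + 100*A^3 + 65*A^-1 + 16*A^-5 + A^-9
  A^1 * (10*d + 20*d^3 + 5*d^5) = -5*A^11 - 45*A^7 - 120*A^3 - 120*A^-1 - 45*A^-5 - 5*A^-9
  A^-1 * (4 + 21*d^2 + 10*d^4) = 10*A^7 + 61*A^3 + 106*A^-1 + 61*A^-5 + 10*A^-9
  A^-3 * (10*d + 11*d^3) = -11*A^3 - 43*A^-1 - 43*A^-5 - 11*A^-9
  A^-5 * (1 + 6*d^2) = 6*A^-1 + 13*A^-5 + 6*A^-9
  A^-7 * (d) = -A^-5 - A^-9
Summing the groups: <K> = A^7 - A^3 - A^-5
Normalise by the writhe: (-A^3)^(-w) = (-A^3)^(3) = -A^9, so f(A) = -A^9 * <K> = -A^16 + A^12 + A^4.
Substitute A = t^(-1/4), i.e. A^e → t^(-e/4): V(t) = t^-1 + t^-3 - t^-4

Answer: t^-1 + t^-3 - t^-4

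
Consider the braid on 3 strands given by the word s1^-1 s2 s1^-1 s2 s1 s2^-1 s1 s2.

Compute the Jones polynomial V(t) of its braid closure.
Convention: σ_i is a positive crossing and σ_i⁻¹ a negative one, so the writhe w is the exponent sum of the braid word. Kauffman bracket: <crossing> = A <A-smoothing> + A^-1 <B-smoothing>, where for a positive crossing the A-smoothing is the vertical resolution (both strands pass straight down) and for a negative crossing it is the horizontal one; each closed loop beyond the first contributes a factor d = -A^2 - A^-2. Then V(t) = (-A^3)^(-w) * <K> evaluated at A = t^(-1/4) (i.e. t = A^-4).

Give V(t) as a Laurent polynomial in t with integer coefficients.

-t^5 + t^4 - t^3 + 2*t^2 - t + 2 - t^-1

Derivation:
Braid: s1^-1 s2 s1^-1 s2 s1 s2^-1 s1 s2 on 3 strands, 8 crossings.
Writhe w = (#positive) - (#negative) = 5 - 3 = 2.
Enumerate smoothing states for the bracket polynomial. There are 2^8 = 256 states.
Each crossing splits two ways (0=vertical, 1=horizontal). The state's weight is A^(#A-smoothings - #B-smoothings) * d^(loops - 1).
Tabulate the states by total A-exponent and number of loops L (A-exp: L × count):
  A^8: L=2 ×1
  A^6: L=1 ×3, L=3 ×5
  A^4: L=2 ×22, L=4 ×6
  A^2: L=1 ×18, L=3 ×37, L=5 ×1
  A^0: L=2 ×58, L=4 ×12
  A^-2: L=1 ×24, L=3 ×31, L=5 ×1
  A^-4: L=2 ×23, L=4 ×5
  A^-6: L=3 ×8
  A^-8: L=4 ×1
Each group contributes A^e * Σ count * d^(L-1):
Powers of d = -A^2 - A^-2: d^2 = A^4 + 2 + A^-4; d^3 = -A^6 - 3*A^2 - 3*A^-2 - A^-6; d^4 = A^8 + 4*A^4 + 6 + 4*A^-4 + A^-8.
  A^8 * (d) = -A^10 - A^6
  A^6 * (3 + 5*d^2) = 5*A^10 + 13*A^6 + 5*A^2
  A^4 * (22*d + 6*d^3) = -6*A^10 - 40*A^6 - 40*A^2 - 6*A^-2
  A^2 * (18 + 37*d^2 + d^4) = A^10 + 41*A^6 + 98*A^2 + 41*A^-2 + A^-6
  A^0 * (58*d + 12*d^3) = -12*A^6 - 94*A^2 - 94*A^-2 - 12*A^-6
  A^-2 * (24 + 31*d^2 + d^4) = A^6 + 35*A^2 + 92*A^-2 + 35*A^-6 + A^-10
  A^-4 * (23*d + 5*d^3) = -5*A^2 - 38*A^-2 - 38*A^-6 - 5*A^-10
  A^-6 * (8*d^2) = 8*A^-2 + 16*A^-6 + 8*A^-10
  A^-8 * (d^3) = -A^-2 - 3*A^-6 - 3*A^-10 - A^-14
Summing the groups: <K> = -A^10 + 2*A^6 - A^2 + 2*A^-2 - A^-6 + A^-10 - A^-14
Normalise by the writhe: (-A^3)^(-w) = (-A^3)^(-2) = A^-6, so f(A) = A^-6 * <K> = -A^4 + 2 - A^-4 + 2*A^-8 - A^-12 + A^-16 - A^-20.
Substitute A = t^(-1/4), i.e. A^e → t^(-e/4): V(t) = -t^5 + t^4 - t^3 + 2*t^2 - t + 2 - t^-1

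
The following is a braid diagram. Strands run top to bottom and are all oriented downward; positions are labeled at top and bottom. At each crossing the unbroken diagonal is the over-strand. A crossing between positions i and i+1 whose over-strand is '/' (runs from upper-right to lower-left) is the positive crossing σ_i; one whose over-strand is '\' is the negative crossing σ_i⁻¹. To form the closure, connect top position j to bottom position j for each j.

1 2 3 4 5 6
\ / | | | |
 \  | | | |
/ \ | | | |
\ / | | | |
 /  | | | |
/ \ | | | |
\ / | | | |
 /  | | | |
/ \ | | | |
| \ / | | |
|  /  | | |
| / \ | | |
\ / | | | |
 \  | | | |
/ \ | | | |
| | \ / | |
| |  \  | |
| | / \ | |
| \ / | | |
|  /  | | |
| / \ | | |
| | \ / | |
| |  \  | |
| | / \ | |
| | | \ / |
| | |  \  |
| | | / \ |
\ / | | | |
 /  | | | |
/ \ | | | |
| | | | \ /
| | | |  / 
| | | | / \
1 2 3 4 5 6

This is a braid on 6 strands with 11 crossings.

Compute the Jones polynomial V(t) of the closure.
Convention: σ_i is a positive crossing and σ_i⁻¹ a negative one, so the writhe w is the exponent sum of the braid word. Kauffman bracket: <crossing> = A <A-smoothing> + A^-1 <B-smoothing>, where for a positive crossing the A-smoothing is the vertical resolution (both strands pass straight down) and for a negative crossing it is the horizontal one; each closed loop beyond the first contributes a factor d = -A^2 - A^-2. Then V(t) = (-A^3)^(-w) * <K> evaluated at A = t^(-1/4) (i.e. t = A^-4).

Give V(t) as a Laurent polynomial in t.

Reading the diagram top to bottom ('/'-over between positions i,i+1 = s_i, '\'-over = s_i^-1): braid word = s1^-1 s1 s1 s2 s1^-1 s3^-1 s2 s3^-1 s4^-1 s1 s5.
The presented braid s1^-1 s1 s1 s2 s1^-1 s3^-1 s2 s3^-1 s4^-1 s1 s5 on 6 strands reduces by inverse Markov moves (closure unchanged at each step):
  Destabilize: the word has the form β·s5 where s5 occurs only as the final letter (β ∈ B_5); drop it and the last strand → 5 strands.
  Deconjugate: the word is γ·β·γ⁻¹ with γ = s1^-1 (prefix) and γ⁻¹ = s1 (suffix); strip both.
  Destabilize: the word has the form β·s4^-1 where s4^-1 occurs only as the final letter (β ∈ B_4); drop it and the last strand → 4 strands.
Reduced to β = s1 s1 s2 s1^-1 s3^-1 s2 s3^-1 on 4 strands, 7 crossings.
Compute on β:
Braid: s1 s1 s2 s1^-1 s3^-1 s2 s3^-1 on 4 strands, 7 crossings.
Writhe w = (#positive) - (#negative) = 4 - 3 = 1.
State-sum expansion of <K>. There are 2^7 = 128 states.
Smooth each crossing (0=||, 1=⌣⌢); contribution A^(Σ sign_k(1-2s_k)) * d^(L-1).
Tabulate the states by total A-exponent and number of loops L (A-exp: L × count):
  A^7: L=3 ×1
  A^5: L=2 ×4, L=4 ×3
  A^3: L=1 ×5, L=3 ×15, L=5 ×1
  A^1: L=2 ×27, L=4 ×8
  A^-1: L=1 ×14, L=3 ×20, L=5 ×1
  A^-3: L=2 ×17, L=4 ×4
  A^-5: L=3 ×7
  A^-7: L=4 ×1
Each group contributes A^e * Σ count * d^(L-1):
Powers of d = -A^2 - A^-2: d^2 = A^4 + 2 + A^-4; d^3 = -A^6 - 3*A^2 - 3*A^-2 - A^-6; d^4 = A^8 + 4*A^4 + 6 + 4*A^-4 + A^-8.
  A^7 * (d^2) = A^11 + 2*A^7 + A^3
  A^5 * (4*d + 3*d^3) = -3*A^11 - 13*A^7 - 13*A^3 - 3*A^-1
  A^3 * (5 + 15*d^2 + d^4) = A^11 + 19*A^7 + 41*A^3 + 19*A^-1 + A^-5
  A^1 * (27*d + 8*d^3) = -8*A^7 - 51*A^3 - 51*A^-1 - 8*A^-5
  A^-1 * (14 + 20*d^2 + d^4) = A^7 + 24*A^3 + 60*A^-1 + 24*A^-5 + A^-9
  A^-3 * (17*d + 4*d^3) = -4*A^3 - 29*A^-1 - 29*A^-5 - 4*A^-9
  A^-5 * (7*d^2) = 7*A^-1 + 14*A^-5 + 7*A^-9
  A^-7 * (d^3) = -A^-1 - 3*A^-5 - 3*A^-9 - A^-13
Summing the groups: <K> = -A^11 + A^7 - 2*A^3 + 2*A^-1 - A^-5 + A^-9 - A^-13
Normalise by the writhe: (-A^3)^(-w) = (-A^3)^(-1) = -A^-3, so f(A) = -A^-3 * <K> = A^8 - A^4 + 2 - 2*A^-4 + A^-8 - A^-12 + A^-16.
Substitute A = t^(-1/4), i.e. A^e → t^(-e/4): V(t) = t^4 - t^3 + t^2 - 2*t + 2 - t^-1 + t^-2

Answer: t^4 - t^3 + t^2 - 2*t + 2 - t^-1 + t^-2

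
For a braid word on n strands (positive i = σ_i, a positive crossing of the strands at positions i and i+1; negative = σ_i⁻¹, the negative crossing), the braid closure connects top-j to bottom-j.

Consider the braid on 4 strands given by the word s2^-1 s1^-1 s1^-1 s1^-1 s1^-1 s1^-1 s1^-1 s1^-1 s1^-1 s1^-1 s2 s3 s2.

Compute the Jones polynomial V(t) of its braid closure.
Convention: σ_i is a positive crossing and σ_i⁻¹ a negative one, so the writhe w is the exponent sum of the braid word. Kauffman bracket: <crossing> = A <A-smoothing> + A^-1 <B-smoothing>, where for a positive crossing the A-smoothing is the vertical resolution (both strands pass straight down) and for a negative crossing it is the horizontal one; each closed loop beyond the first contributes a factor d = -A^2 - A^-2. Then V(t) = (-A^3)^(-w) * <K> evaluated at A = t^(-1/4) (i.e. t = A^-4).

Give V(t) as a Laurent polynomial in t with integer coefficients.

t^-4 + t^-6 - t^-7 + t^-8 - t^-9 + t^-10 - t^-11 + t^-12 - t^-13

Derivation:
The presented braid s2^-1 s1^-1 s1^-1 s1^-1 s1^-1 s1^-1 s1^-1 s1^-1 s1^-1 s1^-1 s2 s3 s2 on 4 strands reduces by inverse Markov moves (closure unchanged at each step):
  Deconjugate: the word is γ·β·γ⁻¹ with γ = s2^-1 (prefix) and γ⁻¹ = s2 (suffix); strip both.
  Destabilize: the word has the form β·s3 where s3 occurs only as the final letter (β ∈ B_3); drop it and the last strand → 3 strands.
  Destabilize: the word has the form β·s2 where s2 occurs only as the final letter (β ∈ B_2); drop it and the last strand → 2 strands.
Reduced to β = s1^-1 s1^-1 s1^-1 s1^-1 s1^-1 s1^-1 s1^-1 s1^-1 s1^-1 on 2 strands, 9 crossings.
Compute on β:
Braid: s1^-1 s1^-1 s1^-1 s1^-1 s1^-1 s1^-1 s1^-1 s1^-1 s1^-1 on 2 strands, 9 crossings.
Writhe w = (#positive) - (#negative) = 0 - 9 = -9.
Enumerate smoothing states for the bracket polynomial. There are 2^9 = 512 states.
For each crossing: s=0 is the vertical smoothing, s=1 horizontal. Crossing k contributes A^(sign_k * (1 - 2*s_k)); loop factor d = -A^2 - A^-2.
Tabulate the states by total A-exponent and number of loops L (A-exp: L × count):
  A^9: L=9 ×1
  A^7: L=8 ×9
  A^5: L=7 ×36
  A^3: L=6 ×84
  A^1: L=5 ×126
  A^-1: L=4 ×126
  A^-3: L=3 ×84
  A^-5: L=2 ×36
  A^-7: L=1 ×9
  A^-9: L=2 ×1
Each group contributes A^e * Σ count * d^(L-1):
Powers of d = -A^2 - A^-2: d^2 = A^4 + 2 + A^-4; d^3 = -A^6 - 3*A^2 - 3*A^-2 - A^-6; d^4 = A^8 + 4*A^4 + 6 + 4*A^-4 + A^-8; d^5 = -A^10 - 5*A^6 - 10*A^2 - 10*A^-2 - 5*A^-6 - A^-10; d^6 = A^12 + 6*A^8 + 15*A^4 + 20 + 15*A^-4 + 6*A^-8 + A^-12; d^7 = -A^14 - 7*A^10 - 21*A^6 - 35*A^2 - 35*A^-2 - 21*A^-6 - 7*A^-10 - A^-14; d^8 = A^16 + 8*A^12 + 28*A^8 + 56*A^4 + 70 + 56*A^-4 + 28*A^-8 + 8*A^-12 + A^-16.
  A^9 * (d^8) = A^25 + 8*A^21 + 28*A^17 + 56*A^13 + 70*A^9 + 56*A^5 + 28*A + 8*A^-3 + A^-7
  A^7 * (9*d^7) = -9*A^21 - 63*A^17 - 189*A^13 - 315*A^9 - 315*A^5 - 189*A - 63*A^-3 - 9*A^-7
  A^5 * (36*d^6) = 36*A^17 + 216*A^13 + 540*A^9 + 720*A^5 + 540*A + 216*A^-3 + 36*A^-7
  A^3 * (84*d^5) = -84*A^13 - 420*A^9 - 840*A^5 - 840*A - 420*A^-3 - 84*A^-7
  A^1 * (126*d^4) = 126*A^9 + 504*A^5 + 756*A + 504*A^-3 + 126*A^-7
  A^-1 * (126*d^3) = -126*A^5 - 378*A - 378*A^-3 - 126*A^-7
  A^-3 * (84*d^2) = 84*A + 168*A^-3 + 84*A^-7
  A^-5 * (36*d) = -36*A^-3 - 36*A^-7
  A^-7 * (9) = 9*A^-7
  A^-9 * (d) = -A^-7 - A^-11
Summing the groups: <K> = A^25 - A^21 + A^17 - A^13 + A^9 - A^5 + A - A^-3 - A^-11
Normalise by the writhe: (-A^3)^(-w) = (-A^3)^(9) = -A^27, so f(A) = -A^27 * <K> = -A^52 + A^48 - A^44 + A^40 - A^36 + A^32 - A^28 + A^24 + A^16.
Substitute A = t^(-1/4), i.e. A^e → t^(-e/4): V(t) = t^-4 + t^-6 - t^-7 + t^-8 - t^-9 + t^-10 - t^-11 + t^-12 - t^-13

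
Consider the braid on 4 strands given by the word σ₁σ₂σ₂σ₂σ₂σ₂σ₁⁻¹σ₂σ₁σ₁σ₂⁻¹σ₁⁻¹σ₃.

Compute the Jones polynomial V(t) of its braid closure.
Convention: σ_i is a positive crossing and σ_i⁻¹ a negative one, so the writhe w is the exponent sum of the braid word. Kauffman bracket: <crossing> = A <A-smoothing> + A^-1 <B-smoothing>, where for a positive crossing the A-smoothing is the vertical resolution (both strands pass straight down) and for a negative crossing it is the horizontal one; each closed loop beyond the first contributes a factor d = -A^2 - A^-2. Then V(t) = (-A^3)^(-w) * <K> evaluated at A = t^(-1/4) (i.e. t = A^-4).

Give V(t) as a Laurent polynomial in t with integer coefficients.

The presented braid s1 s2 s2 s2 s2 s2 s1^-1 s2 s1 s1 s2^-1 s1^-1 s3 on 4 strands reduces by inverse Markov moves (closure unchanged at each step):
  Destabilize: the word has the form β·s3 where s3 occurs only as the final letter (β ∈ B_3); drop it and the last strand → 3 strands.
  Deconjugate: the word is γ·β·γ⁻¹ with γ = s1 s2 (prefix) and γ⁻¹ = s2^-1 s1^-1 (suffix); strip both.
Reduced to β = s2 s2 s2 s2 s1^-1 s2 s1 s1 on 3 strands, 8 crossings.
Compute on β:
Braid: s2 s2 s2 s2 s1^-1 s2 s1 s1 on 3 strands, 8 crossings.
Writhe w = (#positive) - (#negative) = 7 - 1 = 6.
Enumerate smoothing states for the bracket polynomial. There are 2^8 = 256 states.
Each crossing splits two ways (0=vertical, 1=horizontal). The state's weight is A^(#A-smoothings - #B-smoothings) * d^(loops - 1).
Tabulate the states by total A-exponent and number of loops L (A-exp: L × count):
  A^8: L=2 ×1
  A^6: L=1 ×5, L=3 ×3
  A^4: L=2 ×27, L=4 ×1
  A^2: L=1 ×18, L=3 ×38
  A^0: L=2 ×41, L=4 ×29
  A^-2: L=3 ×44, L=5 ×12
  A^-4: L=4 ×26, L=6 ×2
  A^-6: L=5 ×8
  A^-8: L=6 ×1
Each group contributes A^e * Σ count * d^(L-1):
Powers of d = -A^2 - A^-2: d^2 = A^4 + 2 + A^-4; d^3 = -A^6 - 3*A^2 - 3*A^-2 - A^-6; d^4 = A^8 + 4*A^4 + 6 + 4*A^-4 + A^-8; d^5 = -A^10 - 5*A^6 - 10*A^2 - 10*A^-2 - 5*A^-6 - A^-10.
  A^8 * (d) = -A^10 - A^6
  A^6 * (5 + 3*d^2) = 3*A^10 + 11*A^6 + 3*A^2
  A^4 * (27*d + d^3) = -A^10 - 30*A^6 - 30*A^2 - A^-2
  A^2 * (18 + 38*d^2) = 38*A^6 + 94*A^2 + 38*A^-2
  A^0 * (41*d + 29*d^3) = -29*A^6 - 128*A^2 - 128*A^-2 - 29*A^-6
  A^-2 * (44*d^2 + 12*d^4) = 12*A^6 + 92*A^2 + 160*A^-2 + 92*A^-6 + 12*A^-10
  A^-4 * (26*d^3 + 2*d^5) = -2*A^6 - 36*A^2 - 98*A^-2 - 98*A^-6 - 36*A^-10 - 2*A^-14
  A^-6 * (8*d^4) = 8*A^2 + 32*A^-2 + 48*A^-6 + 32*A^-10 + 8*A^-14
  A^-8 * (d^5) = -A^2 - 5*A^-2 - 10*A^-6 - 10*A^-10 - 5*A^-14 - A^-18
Summing the groups: <K> = A^10 - A^6 + 2*A^2 - 2*A^-2 + 3*A^-6 - 2*A^-10 + A^-14 - A^-18
Normalise by the writhe: (-A^3)^(-w) = (-A^3)^(-6) = A^-18, so f(A) = A^-18 * <K> = A^-8 - A^-12 + 2*A^-16 - 2*A^-20 + 3*A^-24 - 2*A^-28 + A^-32 - A^-36.
Substitute A = t^(-1/4), i.e. A^e → t^(-e/4): V(t) = -t^9 + t^8 - 2*t^7 + 3*t^6 - 2*t^5 + 2*t^4 - t^3 + t^2

Answer: -t^9 + t^8 - 2*t^7 + 3*t^6 - 2*t^5 + 2*t^4 - t^3 + t^2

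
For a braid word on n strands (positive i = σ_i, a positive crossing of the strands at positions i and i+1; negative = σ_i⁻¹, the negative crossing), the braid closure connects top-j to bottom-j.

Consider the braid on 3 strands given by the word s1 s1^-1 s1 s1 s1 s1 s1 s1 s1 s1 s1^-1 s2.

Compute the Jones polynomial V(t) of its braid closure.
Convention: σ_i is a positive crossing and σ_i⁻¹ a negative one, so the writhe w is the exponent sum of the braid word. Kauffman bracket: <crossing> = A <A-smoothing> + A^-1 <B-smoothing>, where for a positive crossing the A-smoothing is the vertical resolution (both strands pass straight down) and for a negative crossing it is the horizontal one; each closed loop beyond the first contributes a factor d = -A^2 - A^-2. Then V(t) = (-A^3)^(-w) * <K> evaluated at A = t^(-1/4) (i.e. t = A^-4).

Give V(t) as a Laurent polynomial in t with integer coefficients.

-t^10 + t^9 - t^8 + t^7 - t^6 + t^5 + t^3

Derivation:
The presented braid s1 s1^-1 s1 s1 s1 s1 s1 s1 s1 s1 s1^-1 s2 on 3 strands reduces by inverse Markov moves (closure unchanged at each step):
  Destabilize: the word has the form β·s2 where s2 occurs only as the final letter (β ∈ B_2); drop it and the last strand → 2 strands.
  Deconjugate: the word is γ·β·γ⁻¹ with γ = s1 s1^-1 (prefix) and γ⁻¹ = s1 s1^-1 (suffix); strip both.
Reduced to β = s1 s1 s1 s1 s1 s1 s1 on 2 strands, 7 crossings.
Compute on β:
Braid: s1 s1 s1 s1 s1 s1 s1 on 2 strands, 7 crossings.
Writhe w = (#positive) - (#negative) = 7 - 0 = 7.
Enumerate smoothing states for the bracket polynomial. There are 2^7 = 128 states.
Each crossing splits two ways (0=vertical, 1=horizontal). The state's weight is A^(#A-smoothings - #B-smoothings) * d^(loops - 1).
Tabulate the states by total A-exponent and number of loops L (A-exp: L × count):
  A^7: L=2 ×1
  A^5: L=1 ×7
  A^3: L=2 ×21
  A^1: L=3 ×35
  A^-1: L=4 ×35
  A^-3: L=5 ×21
  A^-5: L=6 ×7
  A^-7: L=7 ×1
Each group contributes A^e * Σ count * d^(L-1):
Powers of d = -A^2 - A^-2: d^2 = A^4 + 2 + A^-4; d^3 = -A^6 - 3*A^2 - 3*A^-2 - A^-6; d^4 = A^8 + 4*A^4 + 6 + 4*A^-4 + A^-8; d^5 = -A^10 - 5*A^6 - 10*A^2 - 10*A^-2 - 5*A^-6 - A^-10; d^6 = A^12 + 6*A^8 + 15*A^4 + 20 + 15*A^-4 + 6*A^-8 + A^-12.
  A^7 * (d) = -A^9 - A^5
  A^5 * (7) = 7*A^5
  A^3 * (21*d) = -21*A^5 - 21*A
  A^1 * (35*d^2) = 35*A^5 + 70*A + 35*A^-3
  A^-1 * (35*d^3) = -35*A^5 - 105*A - 105*A^-3 - 35*A^-7
  A^-3 * (21*d^4) = 21*A^5 + 84*A + 126*A^-3 + 84*A^-7 + 21*A^-11
  A^-5 * (7*d^5) = -7*A^5 - 35*A - 70*A^-3 - 70*A^-7 - 35*A^-11 - 7*A^-15
  A^-7 * (d^6) = A^5 + 6*A + 15*A^-3 + 20*A^-7 + 15*A^-11 + 6*A^-15 + A^-19
Summing the groups: <K> = -A^9 - A + A^-3 - A^-7 + A^-11 - A^-15 + A^-19
Normalise by the writhe: (-A^3)^(-w) = (-A^3)^(-7) = -A^-21, so f(A) = -A^-21 * <K> = A^-12 + A^-20 - A^-24 + A^-28 - A^-32 + A^-36 - A^-40.
Substitute A = t^(-1/4), i.e. A^e → t^(-e/4): V(t) = -t^10 + t^9 - t^8 + t^7 - t^6 + t^5 + t^3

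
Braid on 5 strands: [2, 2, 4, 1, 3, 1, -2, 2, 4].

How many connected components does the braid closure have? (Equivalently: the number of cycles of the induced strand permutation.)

4

Derivation:
Track the strand permutation on 5 strands, starting from identity.
  step 1: s2 swaps positions 2,3 -> [1 3 2 4 5]
  step 2: s2 swaps positions 2,3 -> [1 2 3 4 5]
  step 3: s4 swaps positions 4,5 -> [1 2 3 5 4]
  step 4: s1 swaps positions 1,2 -> [2 1 3 5 4]
  step 5: s3 swaps positions 3,4 -> [2 1 5 3 4]
  step 6: s1 swaps positions 1,2 -> [1 2 5 3 4]
  step 7: s2^-1 swaps positions 2,3 -> [1 5 2 3 4]
  step 8: s2 swaps positions 2,3 -> [1 2 5 3 4]
  step 9: s4 swaps positions 4,5 -> [1 2 5 4 3]
Final permutation (position -> original strand): [1 2 5 4 3]
Closure components = cycle count of this permutation = 4.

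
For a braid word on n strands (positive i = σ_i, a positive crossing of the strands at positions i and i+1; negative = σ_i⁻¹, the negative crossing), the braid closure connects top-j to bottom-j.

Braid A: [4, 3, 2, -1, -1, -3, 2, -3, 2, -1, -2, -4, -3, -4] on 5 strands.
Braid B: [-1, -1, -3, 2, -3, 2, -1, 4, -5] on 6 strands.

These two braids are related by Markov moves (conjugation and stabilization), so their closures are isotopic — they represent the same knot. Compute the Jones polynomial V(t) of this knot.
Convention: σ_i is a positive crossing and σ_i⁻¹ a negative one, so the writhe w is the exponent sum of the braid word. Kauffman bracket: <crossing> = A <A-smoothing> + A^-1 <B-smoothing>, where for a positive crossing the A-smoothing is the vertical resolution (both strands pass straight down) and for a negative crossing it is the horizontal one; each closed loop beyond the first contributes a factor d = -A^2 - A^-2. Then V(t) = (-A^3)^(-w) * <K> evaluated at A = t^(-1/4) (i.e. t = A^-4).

Markov-equivalent braids have isotopic closures, hence identical knot invariants. Strip the Markov moves from each word to reach a common short braid β, then compute V(t) once on β.
Braid A: s4 s3 s2 s1^-1 s1^-1 s3^-1 s2 s3^-1 s2 s1^-1 s2^-1 s4^-1 s3^-1 s4^-1 on 5 strands reduces by inverse Markov moves (closure unchanged at each step):
  Deconjugate: the word is γ·β·γ⁻¹ with γ = s4 s3 (prefix) and γ⁻¹ = s3^-1 s4^-1 (suffix); strip both.
  Destabilize: the word has the form β·s4^-1 where s4^-1 occurs only as the final letter (β ∈ B_4); drop it and the last strand → 4 strands.
  Deconjugate: the word is γ·β·γ⁻¹ with γ = s2 (prefix) and γ⁻¹ = s2^-1 (suffix); strip both.
Reduced to β = s1^-1 s1^-1 s3^-1 s2 s3^-1 s2 s1^-1 on 4 strands, 7 crossings.
Braid B: s1^-1 s1^-1 s3^-1 s2 s3^-1 s2 s1^-1 s4 s5^-1 on 6 strands reduces by inverse Markov moves (closure unchanged at each step):
  Destabilize: the word has the form β·s5^-1 where s5^-1 occurs only as the final letter (β ∈ B_5); drop it and the last strand → 5 strands.
  Destabilize: the word has the form β·s4 where s4 occurs only as the final letter (β ∈ B_4); drop it and the last strand → 4 strands.
Reduced to β = s1^-1 s1^-1 s3^-1 s2 s3^-1 s2 s1^-1 on 4 strands, 7 crossings.
Both give the same β = s1^-1 s1^-1 s3^-1 s2 s3^-1 s2 s1^-1 on 4 strands, so one state sum suffices:
Braid: s1^-1 s1^-1 s3^-1 s2 s3^-1 s2 s1^-1 on 4 strands, 7 crossings.
Writhe w = (#positive) - (#negative) = 2 - 5 = -3.
State-sum expansion of <K>. There are 2^7 = 128 states.
Each crossing splits two ways (0=vertical, 1=horizontal). The state's weight is A^(#A-smoothings - #B-smoothings) * d^(loops - 1).
Tabulate the states by total A-exponent and number of loops L (A-exp: L × count):
  A^7: L=5 ×1
  A^5: L=4 ×7
  A^3: L=3 ×20, L=5 ×1
  A^1: L=2 ×27, L=4 ×8
  A^-1: L=1 ×15, L=3 ×19, L=5 ×1
  A^-3: L=2 ×17, L=4 ×4
  A^-5: L=3 ×7
  A^-7: L=4 ×1
Each group contributes A^e * Σ count * d^(L-1):
Powers of d = -A^2 - A^-2: d^2 = A^4 + 2 + A^-4; d^3 = -A^6 - 3*A^2 - 3*A^-2 - A^-6; d^4 = A^8 + 4*A^4 + 6 + 4*A^-4 + A^-8.
  A^7 * (d^4) = A^15 + 4*A^11 + 6*A^7 + 4*A^3 + A^-1
  A^5 * (7*d^3) = -7*A^11 - 21*A^7 - 21*A^3 - 7*A^-1
  A^3 * (20*d^2 + d^4) = A^11 + 24*A^7 + 46*A^3 + 24*A^-1 + A^-5
  A^1 * (27*d + 8*d^3) = -8*A^7 - 51*A^3 - 51*A^-1 - 8*A^-5
  A^-1 * (15 + 19*d^2 + d^4) = A^7 + 23*A^3 + 59*A^-1 + 23*A^-5 + A^-9
  A^-3 * (17*d + 4*d^3) = -4*A^3 - 29*A^-1 - 29*A^-5 - 4*A^-9
  A^-5 * (7*d^2) = 7*A^-1 + 14*A^-5 + 7*A^-9
  A^-7 * (d^3) = -A^-1 - 3*A^-5 - 3*A^-9 - A^-13
Summing the groups: <K> = A^15 - 2*A^11 + 2*A^7 - 3*A^3 + 3*A^-1 - 2*A^-5 + A^-9 - A^-13
Normalise by the writhe: (-A^3)^(-w) = (-A^3)^(3) = -A^9, so f(A) = -A^9 * <K> = -A^24 + 2*A^20 - 2*A^16 + 3*A^12 - 3*A^8 + 2*A^4 - 1 + A^-4.
Substitute A = t^(-1/4), i.e. A^e → t^(-e/4): V(t) = t - 1 + 2*t^-1 - 3*t^-2 + 3*t^-3 - 2*t^-4 + 2*t^-5 - t^-6

Answer: t - 1 + 2*t^-1 - 3*t^-2 + 3*t^-3 - 2*t^-4 + 2*t^-5 - t^-6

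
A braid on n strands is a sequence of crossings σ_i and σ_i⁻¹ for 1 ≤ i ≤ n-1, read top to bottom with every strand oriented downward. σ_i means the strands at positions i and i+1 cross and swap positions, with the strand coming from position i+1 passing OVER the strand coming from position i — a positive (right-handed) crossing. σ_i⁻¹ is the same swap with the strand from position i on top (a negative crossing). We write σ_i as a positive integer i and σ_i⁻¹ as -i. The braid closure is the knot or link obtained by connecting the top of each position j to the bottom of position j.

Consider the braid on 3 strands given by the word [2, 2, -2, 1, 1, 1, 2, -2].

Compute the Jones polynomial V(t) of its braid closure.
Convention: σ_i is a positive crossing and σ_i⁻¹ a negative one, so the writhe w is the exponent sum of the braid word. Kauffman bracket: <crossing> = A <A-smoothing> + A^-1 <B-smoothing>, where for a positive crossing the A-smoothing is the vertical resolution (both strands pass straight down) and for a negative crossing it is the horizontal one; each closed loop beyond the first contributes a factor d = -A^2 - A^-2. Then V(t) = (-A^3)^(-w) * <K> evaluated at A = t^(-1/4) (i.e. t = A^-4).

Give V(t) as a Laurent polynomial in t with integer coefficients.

-t^4 + t^3 + t

Derivation:
The presented braid s2 s2 s2^-1 s1 s1 s1 s2 s2^-1 on 3 strands reduces by inverse Markov moves (closure unchanged at each step):
  Deconjugate: the word is γ·β·γ⁻¹ with γ = s2 (prefix) and γ⁻¹ = s2^-1 (suffix); strip both.
Reduced to β = s2 s2^-1 s1 s1 s1 s2 on 3 strands, 6 crossings.
Compute on β:
First cancel adjacent σ_i σ_i⁻¹ pairs (Reidemeister II — same braid, same closure): s2 s2^-1 s1 s1 s1 s2 → s1 s1 s1 s2.
Braid: s1 s1 s1 s2 on 3 strands, 4 crossings.
Writhe w = (#positive) - (#negative) = 4 - 0 = 4.
Computing the Kauffman bracket via state sum. There are 2^4 = 16 states.
Smooth each crossing (0=||, 1=⌣⌢); contribution A^(Σ sign_k(1-2s_k)) * d^(L-1).
  state 0000: A-exp=+4, loops=3, term = A^4 * d^2
  state 0001: A-exp=+2, loops=2, term = A^2 * d^1
  state 0010: A-exp=+2, loops=2, term = A^2 * d^1
  state 0011: A-exp=+0, loops=1, term = A^0 * d^0
  state 0100: A-exp=+2, loops=2, term = A^2 * d^1
  state 0101: A-exp=+0, loops=1, term = A^0 * d^0
  state 0110: A-exp=+0, loops=3, term = A^0 * d^2
  state 0111: A-exp=-2, loops=2, term = A^-2 * d^1
  state 1000: A-exp=+2, loops=2, term = A^2 * d^1
  state 1001: A-exp=+0, loops=1, term = A^0 * d^0
  state 1010: A-exp=+0, loops=3, term = A^0 * d^2
  state 1011: A-exp=-2, loops=2, term = A^-2 * d^1
  state 1100: A-exp=+0, loops=3, term = A^0 * d^2
  state 1101: A-exp=-2, loops=2, term = A^-2 * d^1
  state 1110: A-exp=-2, loops=4, term = A^-2 * d^3
  state 1111: A-exp=-4, loops=3, term = A^-4 * d^2
Collect the terms by A-exponent (count of states per loop number):
Powers of d = -A^2 - A^-2: d^2 = A^4 + 2 + A^-4; d^3 = -A^6 - 3*A^2 - 3*A^-2 - A^-6.
  A^4 * (d^2) = A^8 + 2*A^4 + 1
  A^2 * (4*d) = -4*A^4 - 4
  A^0 * (3 + 3*d^2) = 3*A^4 + 9 + 3*A^-4
  A^-2 * (3*d + d^3) = -A^4 - 6 - 6*A^-4 - A^-8
  A^-4 * (d^2) = 1 + 2*A^-4 + A^-8
Summing the groups: <K> = A^8 + 1 - A^-4
Normalise by the writhe: (-A^3)^(-w) = (-A^3)^(-4) = A^-12, so f(A) = A^-12 * <K> = A^-4 + A^-12 - A^-16.
Substitute A = t^(-1/4), i.e. A^e → t^(-e/4): V(t) = -t^4 + t^3 + t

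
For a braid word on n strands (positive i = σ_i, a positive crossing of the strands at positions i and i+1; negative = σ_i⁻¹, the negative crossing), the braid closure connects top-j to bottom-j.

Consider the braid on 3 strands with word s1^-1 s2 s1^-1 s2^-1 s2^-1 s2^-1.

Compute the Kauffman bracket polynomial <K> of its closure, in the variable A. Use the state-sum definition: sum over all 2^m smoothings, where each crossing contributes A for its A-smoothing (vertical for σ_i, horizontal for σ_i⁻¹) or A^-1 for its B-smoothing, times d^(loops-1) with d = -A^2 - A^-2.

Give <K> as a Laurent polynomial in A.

Braid: s1^-1 s2 s1^-1 s2^-1 s2^-1 s2^-1 on 3 strands, 6 crossings.
Writhe w = (#positive) - (#negative) = 1 - 5 = -4.
State-sum expansion of <K>. There are 2^6 = 64 states.
Each crossing splits two ways (0=vertical, 1=horizontal). The state's weight is A^(#A-smoothings - #B-smoothings) * d^(loops - 1).
Tabulate the states by total A-exponent and number of loops L (A-exp: L × count):
  A^6: L=4 ×1
  A^4: L=3 ×6
  A^2: L=2 ×12, L=4 ×3
  A^0: L=1 ×9, L=3 ×10, L=5 ×1
  A^-2: L=2 ×12, L=4 ×3
  A^-4: L=1 ×2, L=3 ×4
  A^-6: L=2 ×1
Each group contributes A^e * Σ count * d^(L-1):
Powers of d = -A^2 - A^-2: d^2 = A^4 + 2 + A^-4; d^3 = -A^6 - 3*A^2 - 3*A^-2 - A^-6; d^4 = A^8 + 4*A^4 + 6 + 4*A^-4 + A^-8.
  A^6 * (d^3) = -A^12 - 3*A^8 - 3*A^4 - 1
  A^4 * (6*d^2) = 6*A^8 + 12*A^4 + 6
  A^2 * (12*d + 3*d^3) = -3*A^8 - 21*A^4 - 21 - 3*A^-4
  A^0 * (9 + 10*d^2 + d^4) = A^8 + 14*A^4 + 35 + 14*A^-4 + A^-8
  A^-2 * (12*d + 3*d^3) = -3*A^4 - 21 - 21*A^-4 - 3*A^-8
  A^-4 * (2 + 4*d^2) = 4 + 10*A^-4 + 4*A^-8
  A^-6 * (d) = -A^-4 - A^-8
Summing the groups: <K> = -A^12 + A^8 - A^4 + 2 - A^-4 + A^-8

Answer: -A^12 + A^8 - A^4 + 2 - A^-4 + A^-8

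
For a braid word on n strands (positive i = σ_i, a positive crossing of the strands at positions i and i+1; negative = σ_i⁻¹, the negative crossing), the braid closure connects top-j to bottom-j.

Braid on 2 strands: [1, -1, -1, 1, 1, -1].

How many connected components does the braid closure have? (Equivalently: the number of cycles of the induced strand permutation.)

2

Derivation:
Track the strand permutation on 2 strands, starting from identity.
  step 1: s1 swaps positions 1,2 -> [2 1]
  step 2: s1^-1 swaps positions 1,2 -> [1 2]
  step 3: s1^-1 swaps positions 1,2 -> [2 1]
  step 4: s1 swaps positions 1,2 -> [1 2]
  step 5: s1 swaps positions 1,2 -> [2 1]
  step 6: s1^-1 swaps positions 1,2 -> [1 2]
Final permutation (position -> original strand): [1 2]
Closure components = cycle count of this permutation = 2.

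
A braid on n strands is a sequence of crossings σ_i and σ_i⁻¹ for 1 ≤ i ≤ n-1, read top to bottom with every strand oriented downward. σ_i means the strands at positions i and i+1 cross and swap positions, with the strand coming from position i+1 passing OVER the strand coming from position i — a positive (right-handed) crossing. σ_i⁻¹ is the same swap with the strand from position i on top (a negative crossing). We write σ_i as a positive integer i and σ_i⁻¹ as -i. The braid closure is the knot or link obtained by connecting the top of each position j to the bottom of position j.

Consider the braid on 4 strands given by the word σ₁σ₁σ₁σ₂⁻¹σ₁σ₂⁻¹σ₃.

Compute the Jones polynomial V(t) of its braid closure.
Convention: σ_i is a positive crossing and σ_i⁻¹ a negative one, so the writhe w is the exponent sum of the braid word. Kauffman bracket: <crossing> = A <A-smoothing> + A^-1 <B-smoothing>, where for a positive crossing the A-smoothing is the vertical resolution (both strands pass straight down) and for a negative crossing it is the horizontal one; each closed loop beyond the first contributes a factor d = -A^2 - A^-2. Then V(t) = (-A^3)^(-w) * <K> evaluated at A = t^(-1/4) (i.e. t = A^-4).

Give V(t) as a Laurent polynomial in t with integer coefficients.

The presented braid s1 s1 s1 s2^-1 s1 s2^-1 s3 on 4 strands reduces by inverse Markov moves (closure unchanged at each step):
  Destabilize: the word has the form β·s3 where s3 occurs only as the final letter (β ∈ B_3); drop it and the last strand → 3 strands.
Reduced to β = s1 s1 s1 s2^-1 s1 s2^-1 on 3 strands, 6 crossings.
Compute on β:
Braid: s1 s1 s1 s2^-1 s1 s2^-1 on 3 strands, 6 crossings.
Writhe w = (#positive) - (#negative) = 4 - 2 = 2.
Enumerate smoothing states for the bracket polynomial. There are 2^6 = 64 states.
Each crossing splits two ways (0=vertical, 1=horizontal). The state's weight is A^(#A-smoothings - #B-smoothings) * d^(loops - 1).
Tabulate the states by total A-exponent and number of loops L (A-exp: L × count):
  A^6: L=3 ×1
  A^4: L=2 ×6
  A^2: L=1 ×11, L=3 ×4
  A^0: L=2 ×19, L=4 ×1
  A^-2: L=3 ×15
  A^-4: L=4 ×6
  A^-6: L=5 ×1
Each group contributes A^e * Σ count * d^(L-1):
Powers of d = -A^2 - A^-2: d^2 = A^4 + 2 + A^-4; d^3 = -A^6 - 3*A^2 - 3*A^-2 - A^-6; d^4 = A^8 + 4*A^4 + 6 + 4*A^-4 + A^-8.
  A^6 * (d^2) = A^10 + 2*A^6 + A^2
  A^4 * (6*d) = -6*A^6 - 6*A^2
  A^2 * (11 + 4*d^2) = 4*A^6 + 19*A^2 + 4*A^-2
  A^0 * (19*d + d^3) = -A^6 - 22*A^2 - 22*A^-2 - A^-6
  A^-2 * (15*d^2) = 15*A^2 + 30*A^-2 + 15*A^-6
  A^-4 * (6*d^3) = -6*A^2 - 18*A^-2 - 18*A^-6 - 6*A^-10
  A^-6 * (d^4) = A^2 + 4*A^-2 + 6*A^-6 + 4*A^-10 + A^-14
Summing the groups: <K> = A^10 - A^6 + 2*A^2 - 2*A^-2 + 2*A^-6 - 2*A^-10 + A^-14
Normalise by the writhe: (-A^3)^(-w) = (-A^3)^(-2) = A^-6, so f(A) = A^-6 * <K> = A^4 - 1 + 2*A^-4 - 2*A^-8 + 2*A^-12 - 2*A^-16 + A^-20.
Substitute A = t^(-1/4), i.e. A^e → t^(-e/4): V(t) = t^5 - 2*t^4 + 2*t^3 - 2*t^2 + 2*t - 1 + t^-1

Answer: t^5 - 2*t^4 + 2*t^3 - 2*t^2 + 2*t - 1 + t^-1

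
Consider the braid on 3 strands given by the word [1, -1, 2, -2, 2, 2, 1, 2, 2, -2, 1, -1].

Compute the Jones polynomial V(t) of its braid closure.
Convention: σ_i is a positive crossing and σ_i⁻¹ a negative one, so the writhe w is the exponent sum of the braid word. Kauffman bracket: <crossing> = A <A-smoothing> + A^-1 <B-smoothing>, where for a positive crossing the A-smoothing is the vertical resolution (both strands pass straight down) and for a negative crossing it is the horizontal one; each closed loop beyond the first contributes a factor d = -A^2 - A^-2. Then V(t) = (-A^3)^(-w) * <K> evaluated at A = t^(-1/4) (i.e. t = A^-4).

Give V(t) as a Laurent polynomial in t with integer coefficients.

The presented braid s1 s1^-1 s2 s2^-1 s2 s2 s1 s2 s2 s2^-1 s1 s1^-1 on 3 strands reduces by inverse Markov moves (closure unchanged at each step):
  Deconjugate: the word is γ·β·γ⁻¹ with γ = s1 s1^-1 (prefix) and γ⁻¹ = s1 s1^-1 (suffix); strip both.
  Deconjugate: the word is γ·β·γ⁻¹ with γ = s2 (prefix) and γ⁻¹ = s2^-1 (suffix); strip both.
Reduced to β = s2^-1 s2 s2 s1 s2 s2 on 3 strands, 6 crossings.
Compute on β:
First cancel adjacent σ_i σ_i⁻¹ pairs (Reidemeister II — same braid, same closure): s2^-1 s2 s2 s1 s2 s2 → s2 s1 s2 s2.
Braid: s2 s1 s2 s2 on 3 strands, 4 crossings.
Writhe w = (#positive) - (#negative) = 4 - 0 = 4.
Enumerate smoothing states for the bracket polynomial. There are 2^4 = 16 states.
Smooth each crossing (0=||, 1=⌣⌢); contribution A^(Σ sign_k(1-2s_k)) * d^(L-1).
  state 0000: A-exp=+4, loops=3, term = A^4 * d^2
  state 0001: A-exp=+2, loops=2, term = A^2 * d^1
  state 0010: A-exp=+2, loops=2, term = A^2 * d^1
  state 0011: A-exp=+0, loops=3, term = A^0 * d^2
  state 0100: A-exp=+2, loops=2, term = A^2 * d^1
  state 0101: A-exp=+0, loops=1, term = A^0 * d^0
  state 0110: A-exp=+0, loops=1, term = A^0 * d^0
  state 0111: A-exp=-2, loops=2, term = A^-2 * d^1
  state 1000: A-exp=+2, loops=2, term = A^2 * d^1
  state 1001: A-exp=+0, loops=3, term = A^0 * d^2
  state 1010: A-exp=+0, loops=3, term = A^0 * d^2
  state 1011: A-exp=-2, loops=4, term = A^-2 * d^3
  state 1100: A-exp=+0, loops=1, term = A^0 * d^0
  state 1101: A-exp=-2, loops=2, term = A^-2 * d^1
  state 1110: A-exp=-2, loops=2, term = A^-2 * d^1
  state 1111: A-exp=-4, loops=3, term = A^-4 * d^2
Collect the terms by A-exponent (count of states per loop number):
Powers of d = -A^2 - A^-2: d^2 = A^4 + 2 + A^-4; d^3 = -A^6 - 3*A^2 - 3*A^-2 - A^-6.
  A^4 * (d^2) = A^8 + 2*A^4 + 1
  A^2 * (4*d) = -4*A^4 - 4
  A^0 * (3 + 3*d^2) = 3*A^4 + 9 + 3*A^-4
  A^-2 * (3*d + d^3) = -A^4 - 6 - 6*A^-4 - A^-8
  A^-4 * (d^2) = 1 + 2*A^-4 + A^-8
Summing the groups: <K> = A^8 + 1 - A^-4
Normalise by the writhe: (-A^3)^(-w) = (-A^3)^(-4) = A^-12, so f(A) = A^-12 * <K> = A^-4 + A^-12 - A^-16.
Substitute A = t^(-1/4), i.e. A^e → t^(-e/4): V(t) = -t^4 + t^3 + t

Answer: -t^4 + t^3 + t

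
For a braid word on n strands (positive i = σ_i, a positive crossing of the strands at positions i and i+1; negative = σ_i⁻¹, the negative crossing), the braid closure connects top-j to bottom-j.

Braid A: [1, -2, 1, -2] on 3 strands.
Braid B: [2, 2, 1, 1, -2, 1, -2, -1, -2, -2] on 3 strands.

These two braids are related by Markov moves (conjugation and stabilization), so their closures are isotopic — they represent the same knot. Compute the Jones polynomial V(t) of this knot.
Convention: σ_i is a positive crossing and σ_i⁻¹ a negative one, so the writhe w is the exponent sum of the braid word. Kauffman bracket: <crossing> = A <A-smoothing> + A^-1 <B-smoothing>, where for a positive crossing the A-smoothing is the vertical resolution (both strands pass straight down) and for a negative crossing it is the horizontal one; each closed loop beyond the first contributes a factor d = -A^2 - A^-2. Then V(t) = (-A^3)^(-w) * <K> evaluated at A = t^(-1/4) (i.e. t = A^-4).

t^2 - t + 1 - t^-1 + t^-2

Derivation:
Markov-equivalent braids have isotopic closures, hence identical knot invariants. Strip the Markov moves from each word to reach a common short braid β, then compute V(t) once on β.
Braid A: s1 s2^-1 s1 s2^-1 on 3 strands has no conjugating prefix/suffix or stabilization to strip; take β = s1 s2^-1 s1 s2^-1.
Braid B: s2 s2 s1 s1 s2^-1 s1 s2^-1 s1^-1 s2^-1 s2^-1 on 3 strands reduces by inverse Markov moves (closure unchanged at each step):
  Deconjugate: the word is γ·β·γ⁻¹ with γ = s2 s2 (prefix) and γ⁻¹ = s2^-1 s2^-1 (suffix); strip both.
  Deconjugate: the word is γ·β·γ⁻¹ with γ = s1 (prefix) and γ⁻¹ = s1^-1 (suffix); strip both.
Reduced to β = s1 s2^-1 s1 s2^-1 on 3 strands, 4 crossings.
Both give the same β = s1 s2^-1 s1 s2^-1 on 3 strands, so one state sum suffices:
Braid: s1 s2^-1 s1 s2^-1 on 3 strands, 4 crossings.
Writhe w = (#positive) - (#negative) = 2 - 2 = 0.
State-sum expansion of <K>. There are 2^4 = 16 states.
Smooth each crossing (0=||, 1=⌣⌢); contribution A^(Σ sign_k(1-2s_k)) * d^(L-1).
  state 0000: A-exp=+0, loops=3, term = A^0 * d^2
  state 0001: A-exp=+2, loops=2, term = A^2 * d^1
  state 0010: A-exp=-2, loops=2, term = A^-2 * d^1
  state 0011: A-exp=+0, loops=1, term = A^0 * d^0
  state 0100: A-exp=+2, loops=2, term = A^2 * d^1
  state 0101: A-exp=+4, loops=3, term = A^4 * d^2
  state 0110: A-exp=+0, loops=1, term = A^0 * d^0
  state 0111: A-exp=+2, loops=2, term = A^2 * d^1
  state 1000: A-exp=-2, loops=2, term = A^-2 * d^1
  state 1001: A-exp=+0, loops=1, term = A^0 * d^0
  state 1010: A-exp=-4, loops=3, term = A^-4 * d^2
  state 1011: A-exp=-2, loops=2, term = A^-2 * d^1
  state 1100: A-exp=+0, loops=1, term = A^0 * d^0
  state 1101: A-exp=+2, loops=2, term = A^2 * d^1
  state 1110: A-exp=-2, loops=2, term = A^-2 * d^1
  state 1111: A-exp=+0, loops=1, term = A^0 * d^0
Collect the terms by A-exponent (count of states per loop number):
Powers of d = -A^2 - A^-2: d^2 = A^4 + 2 + A^-4.
  A^4 * (d^2) = A^8 + 2*A^4 + 1
  A^2 * (4*d) = -4*A^4 - 4
  A^0 * (5 + d^2) = A^4 + 7 + A^-4
  A^-2 * (4*d) = -4 - 4*A^-4
  A^-4 * (d^2) = 1 + 2*A^-4 + A^-8
Summing the groups: <K> = A^8 - A^4 + 1 - A^-4 + A^-8
Normalise by the writhe: (-A^3)^(-w) = (-A^3)^(0) = 1, so f(A) = 1 * <K> = A^8 - A^4 + 1 - A^-4 + A^-8.
Substitute A = t^(-1/4), i.e. A^e → t^(-e/4): V(t) = t^2 - t + 1 - t^-1 + t^-2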